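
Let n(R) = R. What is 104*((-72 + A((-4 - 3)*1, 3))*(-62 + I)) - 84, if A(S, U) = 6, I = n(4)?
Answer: 398028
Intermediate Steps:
I = 4
104*((-72 + A((-4 - 3)*1, 3))*(-62 + I)) - 84 = 104*((-72 + 6)*(-62 + 4)) - 84 = 104*(-66*(-58)) - 84 = 104*3828 - 84 = 398112 - 84 = 398028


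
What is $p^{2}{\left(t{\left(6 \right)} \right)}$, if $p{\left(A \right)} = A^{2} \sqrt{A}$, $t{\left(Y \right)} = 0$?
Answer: $0$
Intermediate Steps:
$p{\left(A \right)} = A^{\frac{5}{2}}$
$p^{2}{\left(t{\left(6 \right)} \right)} = \left(0^{\frac{5}{2}}\right)^{2} = 0^{2} = 0$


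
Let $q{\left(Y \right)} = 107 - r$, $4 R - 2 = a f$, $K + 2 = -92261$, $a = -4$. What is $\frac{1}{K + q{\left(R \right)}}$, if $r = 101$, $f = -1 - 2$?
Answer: $- \frac{1}{92257} \approx -1.0839 \cdot 10^{-5}$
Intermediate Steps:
$f = -3$
$K = -92263$ ($K = -2 - 92261 = -92263$)
$R = \frac{7}{2}$ ($R = \frac{1}{2} + \frac{\left(-4\right) \left(-3\right)}{4} = \frac{1}{2} + \frac{1}{4} \cdot 12 = \frac{1}{2} + 3 = \frac{7}{2} \approx 3.5$)
$q{\left(Y \right)} = 6$ ($q{\left(Y \right)} = 107 - 101 = 6$)
$\frac{1}{K + q{\left(R \right)}} = \frac{1}{-92263 + 6} = \frac{1}{-92257} = - \frac{1}{92257}$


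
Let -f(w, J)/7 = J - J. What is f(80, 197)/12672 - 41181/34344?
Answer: -259/216 ≈ -1.1991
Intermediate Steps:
f(w, J) = 0 (f(w, J) = -7*(J - J) = -7*0 = 0)
f(80, 197)/12672 - 41181/34344 = 0/12672 - 41181/34344 = 0*(1/12672) - 41181*1/34344 = 0 - 259/216 = -259/216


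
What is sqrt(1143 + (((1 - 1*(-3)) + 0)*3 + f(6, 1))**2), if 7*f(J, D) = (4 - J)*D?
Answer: sqrt(62731)/7 ≈ 35.780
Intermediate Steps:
f(J, D) = D*(4 - J)/7 (f(J, D) = ((4 - J)*D)/7 = (D*(4 - J))/7 = D*(4 - J)/7)
sqrt(1143 + (((1 - 1*(-3)) + 0)*3 + f(6, 1))**2) = sqrt(1143 + (((1 - 1*(-3)) + 0)*3 + (1/7)*1*(4 - 1*6))**2) = sqrt(1143 + (((1 + 3) + 0)*3 + (1/7)*1*(4 - 6))**2) = sqrt(1143 + ((4 + 0)*3 + (1/7)*1*(-2))**2) = sqrt(1143 + (4*3 - 2/7)**2) = sqrt(1143 + (12 - 2/7)**2) = sqrt(1143 + (82/7)**2) = sqrt(1143 + 6724/49) = sqrt(62731/49) = sqrt(62731)/7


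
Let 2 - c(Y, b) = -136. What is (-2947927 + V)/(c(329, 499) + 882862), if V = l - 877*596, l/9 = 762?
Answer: -3463761/883000 ≈ -3.9227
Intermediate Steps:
l = 6858 (l = 9*762 = 6858)
c(Y, b) = 138 (c(Y, b) = 2 - 1*(-136) = 2 + 136 = 138)
V = -515834 (V = 6858 - 877*596 = 6858 - 522692 = -515834)
(-2947927 + V)/(c(329, 499) + 882862) = (-2947927 - 515834)/(138 + 882862) = -3463761/883000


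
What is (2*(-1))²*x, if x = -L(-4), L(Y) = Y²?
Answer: -64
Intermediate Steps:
x = -16 (x = -1*(-4)² = -1*16 = -16)
(2*(-1))²*x = (2*(-1))²*(-16) = (-2)²*(-16) = 4*(-16) = -64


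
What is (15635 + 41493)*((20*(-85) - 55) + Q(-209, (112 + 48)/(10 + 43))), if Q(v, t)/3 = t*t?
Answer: -277241898360/2809 ≈ -9.8698e+7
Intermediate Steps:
Q(v, t) = 3*t² (Q(v, t) = 3*(t*t) = 3*t²)
(15635 + 41493)*((20*(-85) - 55) + Q(-209, (112 + 48)/(10 + 43))) = (15635 + 41493)*((20*(-85) - 55) + 3*((112 + 48)/(10 + 43))²) = 57128*((-1700 - 55) + 3*(160/53)²) = 57128*(-1755 + 3*(160*(1/53))²) = 57128*(-1755 + 3*(160/53)²) = 57128*(-1755 + 3*(25600/2809)) = 57128*(-1755 + 76800/2809) = 57128*(-4852995/2809) = -277241898360/2809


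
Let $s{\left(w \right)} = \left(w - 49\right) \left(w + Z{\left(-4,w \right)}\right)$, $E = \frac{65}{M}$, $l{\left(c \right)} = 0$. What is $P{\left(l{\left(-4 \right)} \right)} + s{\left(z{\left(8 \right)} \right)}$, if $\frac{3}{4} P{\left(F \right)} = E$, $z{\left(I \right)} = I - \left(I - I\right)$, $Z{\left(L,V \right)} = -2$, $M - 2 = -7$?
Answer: $- \frac{790}{3} \approx -263.33$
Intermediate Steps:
$M = -5$ ($M = 2 - 7 = -5$)
$z{\left(I \right)} = I$ ($z{\left(I \right)} = I - 0 = I + 0 = I$)
$E = -13$ ($E = \frac{65}{-5} = 65 \left(- \frac{1}{5}\right) = -13$)
$P{\left(F \right)} = - \frac{52}{3}$ ($P{\left(F \right)} = \frac{4}{3} \left(-13\right) = - \frac{52}{3}$)
$s{\left(w \right)} = \left(-49 + w\right) \left(-2 + w\right)$ ($s{\left(w \right)} = \left(w - 49\right) \left(w - 2\right) = \left(-49 + w\right) \left(-2 + w\right)$)
$P{\left(l{\left(-4 \right)} \right)} + s{\left(z{\left(8 \right)} \right)} = - \frac{52}{3} + \left(98 + 8^{2} - 408\right) = - \frac{52}{3} + \left(98 + 64 - 408\right) = - \frac{52}{3} - 246 = - \frac{790}{3}$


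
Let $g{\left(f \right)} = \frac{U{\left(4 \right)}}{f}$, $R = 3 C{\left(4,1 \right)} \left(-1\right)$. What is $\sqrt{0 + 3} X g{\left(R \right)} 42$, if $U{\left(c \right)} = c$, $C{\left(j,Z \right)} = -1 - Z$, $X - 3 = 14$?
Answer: $476 \sqrt{3} \approx 824.46$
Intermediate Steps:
$X = 17$ ($X = 3 + 14 = 17$)
$R = 6$ ($R = 3 \left(-1 - 1\right) \left(-1\right) = 3 \left(-2\right) \left(-1\right) = \left(-6\right) \left(-1\right) = 6$)
$g{\left(f \right)} = \frac{4}{f}$
$\sqrt{0 + 3} X g{\left(R \right)} 42 = \sqrt{0 + 3} \cdot 17 \cdot \frac{4}{6} \cdot 42 = \sqrt{3} \cdot 17 \cdot 4 \cdot \frac{1}{6} \cdot 42 = 17 \sqrt{3} \cdot \frac{2}{3} \cdot 42 = \frac{34 \sqrt{3}}{3} \cdot 42 = 476 \sqrt{3}$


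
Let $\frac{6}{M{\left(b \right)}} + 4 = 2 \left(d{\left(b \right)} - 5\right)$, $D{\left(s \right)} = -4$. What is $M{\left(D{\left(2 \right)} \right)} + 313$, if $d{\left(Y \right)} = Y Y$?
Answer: $\frac{940}{3} \approx 313.33$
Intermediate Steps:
$d{\left(Y \right)} = Y^{2}$
$M{\left(b \right)} = \frac{6}{-14 + 2 b^{2}}$ ($M{\left(b \right)} = \frac{6}{-4 + 2 \left(b^{2} - 5\right)} = \frac{6}{-4 + 2 \left(-5 + b^{2}\right)} = \frac{6}{-4 + \left(-10 + 2 b^{2}\right)} = \frac{6}{-14 + 2 b^{2}}$)
$M{\left(D{\left(2 \right)} \right)} + 313 = \frac{3}{-7 + \left(-4\right)^{2}} + 313 = \frac{3}{-7 + 16} + 313 = \frac{3}{9} + 313 = 3 \cdot \frac{1}{9} + 313 = \frac{1}{3} + 313 = \frac{940}{3}$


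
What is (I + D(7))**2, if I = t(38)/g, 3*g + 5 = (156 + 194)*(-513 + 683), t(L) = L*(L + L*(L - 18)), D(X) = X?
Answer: 257492308969/3539655025 ≈ 72.745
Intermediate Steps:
t(L) = L*(L + L*(-18 + L))
g = 59495/3 (g = -5/3 + ((156 + 194)*(-513 + 683))/3 = -5/3 + (350*170)/3 = -5/3 + (1/3)*59500 = -5/3 + 59500/3 = 59495/3 ≈ 19832.)
I = 90972/59495 (I = (38**2*(-17 + 38))/(59495/3) = (1444*21)*(3/59495) = 30324*(3/59495) = 90972/59495 ≈ 1.5291)
(I + D(7))**2 = (90972/59495 + 7)**2 = (507437/59495)**2 = 257492308969/3539655025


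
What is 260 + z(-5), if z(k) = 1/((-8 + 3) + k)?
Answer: 2599/10 ≈ 259.90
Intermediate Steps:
z(k) = 1/(-5 + k)
260 + z(-5) = 260 + 1/(-5 - 5) = 260 + 1/(-10) = 260 - ⅒ = 2599/10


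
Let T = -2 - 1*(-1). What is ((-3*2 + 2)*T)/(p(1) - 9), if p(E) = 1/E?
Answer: -1/2 ≈ -0.50000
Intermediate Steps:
p(E) = 1/E
T = -1 (T = -2 + 1 = -1)
((-3*2 + 2)*T)/(p(1) - 9) = ((-3*2 + 2)*(-1))/(1/1 - 9) = ((-6 + 2)*(-1))/(1 - 9) = -4*(-1)/(-8) = 4*(-1/8) = -1/2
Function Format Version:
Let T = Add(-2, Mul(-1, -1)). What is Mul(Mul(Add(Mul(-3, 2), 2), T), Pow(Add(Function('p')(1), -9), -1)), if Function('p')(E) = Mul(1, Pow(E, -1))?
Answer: Rational(-1, 2) ≈ -0.50000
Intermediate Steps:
Function('p')(E) = Pow(E, -1)
T = -1 (T = Add(-2, 1) = -1)
Mul(Mul(Add(Mul(-3, 2), 2), T), Pow(Add(Function('p')(1), -9), -1)) = Mul(Mul(Add(Mul(-3, 2), 2), -1), Pow(Add(Pow(1, -1), -9), -1)) = Mul(Mul(Add(-6, 2), -1), Pow(Add(1, -9), -1)) = Mul(Mul(-4, -1), Pow(-8, -1)) = Mul(4, Rational(-1, 8)) = Rational(-1, 2)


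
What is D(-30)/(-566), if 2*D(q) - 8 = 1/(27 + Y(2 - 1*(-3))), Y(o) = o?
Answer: -257/36224 ≈ -0.0070947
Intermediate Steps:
D(q) = 257/64 (D(q) = 4 + 1/(2*(27 + (2 - 1*(-3)))) = 4 + 1/(2*(27 + (2 + 3))) = 4 + 1/(2*(27 + 5)) = 4 + (½)/32 = 4 + (½)*(1/32) = 4 + 1/64 = 257/64)
D(-30)/(-566) = (257/64)/(-566) = (257/64)*(-1/566) = -257/36224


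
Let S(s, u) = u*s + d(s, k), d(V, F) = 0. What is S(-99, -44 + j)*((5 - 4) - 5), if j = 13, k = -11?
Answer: -12276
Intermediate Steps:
S(s, u) = s*u (S(s, u) = u*s + 0 = s*u + 0 = s*u)
S(-99, -44 + j)*((5 - 4) - 5) = (-99*(-44 + 13))*((5 - 4) - 5) = (-99*(-31))*(1 - 5) = 3069*(-4) = -12276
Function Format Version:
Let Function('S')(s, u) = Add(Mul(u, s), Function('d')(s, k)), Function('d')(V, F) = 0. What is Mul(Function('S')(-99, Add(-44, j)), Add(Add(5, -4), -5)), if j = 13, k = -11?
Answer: -12276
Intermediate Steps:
Function('S')(s, u) = Mul(s, u) (Function('S')(s, u) = Add(Mul(u, s), 0) = Add(Mul(s, u), 0) = Mul(s, u))
Mul(Function('S')(-99, Add(-44, j)), Add(Add(5, -4), -5)) = Mul(Mul(-99, Add(-44, 13)), Add(Add(5, -4), -5)) = Mul(Mul(-99, -31), Add(1, -5)) = Mul(3069, -4) = -12276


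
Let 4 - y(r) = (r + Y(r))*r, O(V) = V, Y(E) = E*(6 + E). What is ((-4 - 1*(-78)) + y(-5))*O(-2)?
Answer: -56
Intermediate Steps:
y(r) = 4 - r*(r + r*(6 + r)) (y(r) = 4 - (r + r*(6 + r))*r = 4 - r*(r + r*(6 + r)))
((-4 - 1*(-78)) + y(-5))*O(-2) = ((-4 - 1*(-78)) + (4 - 1*(-5)³ - 7*(-5)²))*(-2) = ((-4 + 78) + (4 - 1*(-125) - 7*25))*(-2) = (74 + (4 + 125 - 175))*(-2) = (74 - 46)*(-2) = 28*(-2) = -56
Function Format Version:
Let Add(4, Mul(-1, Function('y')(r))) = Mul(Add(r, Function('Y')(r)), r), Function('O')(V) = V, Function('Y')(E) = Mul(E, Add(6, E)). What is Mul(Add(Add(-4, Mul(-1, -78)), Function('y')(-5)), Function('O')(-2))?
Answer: -56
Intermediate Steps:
Function('y')(r) = Add(4, Mul(-1, r, Add(r, Mul(r, Add(6, r))))) (Function('y')(r) = Add(4, Mul(-1, Mul(Add(r, Mul(r, Add(6, r))), r))) = Add(4, Mul(-1, Mul(r, Add(r, Mul(r, Add(6, r)))))) = Add(4, Mul(-1, r, Add(r, Mul(r, Add(6, r))))))
Mul(Add(Add(-4, Mul(-1, -78)), Function('y')(-5)), Function('O')(-2)) = Mul(Add(Add(-4, Mul(-1, -78)), Add(4, Mul(-1, Pow(-5, 3)), Mul(-7, Pow(-5, 2)))), -2) = Mul(Add(Add(-4, 78), Add(4, Mul(-1, -125), Mul(-7, 25))), -2) = Mul(Add(74, Add(4, 125, -175)), -2) = Mul(Add(74, -46), -2) = Mul(28, -2) = -56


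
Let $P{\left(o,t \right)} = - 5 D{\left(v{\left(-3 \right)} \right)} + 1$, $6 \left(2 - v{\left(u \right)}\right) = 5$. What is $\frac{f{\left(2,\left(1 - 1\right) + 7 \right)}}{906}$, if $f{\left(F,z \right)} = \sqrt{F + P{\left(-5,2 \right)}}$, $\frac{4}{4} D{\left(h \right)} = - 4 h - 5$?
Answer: $\frac{\sqrt{462}}{2718} \approx 0.0079081$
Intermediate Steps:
$v{\left(u \right)} = \frac{7}{6}$ ($v{\left(u \right)} = 2 - \frac{5}{6} = \frac{7}{6}$)
$D{\left(h \right)} = -5 - 4 h$ ($D{\left(h \right)} = - 4 h - 5 = -5 - 4 h$)
$P{\left(o,t \right)} = \frac{148}{3}$ ($P{\left(o,t \right)} = - 5 \left(-5 - \frac{14}{3}\right) + 1 = \left(-5\right) \left(- \frac{29}{3}\right) + 1 = \frac{145}{3} + 1 = \frac{148}{3}$)
$f{\left(F,z \right)} = \sqrt{\frac{148}{3} + F}$ ($f{\left(F,z \right)} = \sqrt{F + \frac{148}{3}} = \sqrt{\frac{148}{3} + F}$)
$\frac{f{\left(2,\left(1 - 1\right) + 7 \right)}}{906} = \frac{\frac{1}{3} \sqrt{444 + 9 \cdot 2}}{906} = \frac{\sqrt{444 + 18}}{3} \cdot \frac{1}{906} = \frac{\sqrt{462}}{3} \cdot \frac{1}{906} = \frac{\sqrt{462}}{2718}$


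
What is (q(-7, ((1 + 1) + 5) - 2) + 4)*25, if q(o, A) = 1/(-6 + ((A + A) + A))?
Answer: 925/9 ≈ 102.78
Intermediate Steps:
q(o, A) = 1/(-6 + 3*A) (q(o, A) = 1/(-6 + (2*A + A)) = 1/(-6 + 3*A))
(q(-7, ((1 + 1) + 5) - 2) + 4)*25 = (1/(3*(-2 + (((1 + 1) + 5) - 2))) + 4)*25 = (1/(3*(-2 + ((2 + 5) - 2))) + 4)*25 = (1/(3*(-2 + (7 - 2))) + 4)*25 = (1/(3*(-2 + 5)) + 4)*25 = ((1/3)/3 + 4)*25 = ((1/3)*(1/3) + 4)*25 = (1/9 + 4)*25 = (37/9)*25 = 925/9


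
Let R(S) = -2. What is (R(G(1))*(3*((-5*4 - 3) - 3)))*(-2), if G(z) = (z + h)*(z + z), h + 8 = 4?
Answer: -312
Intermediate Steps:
h = -4 (h = -8 + 4 = -4)
G(z) = 2*z*(-4 + z) (G(z) = (z - 4)*(z + z) = (-4 + z)*(2*z) = 2*z*(-4 + z))
(R(G(1))*(3*((-5*4 - 3) - 3)))*(-2) = -6*((-5*4 - 3) - 3)*(-2) = -6*((-20 - 3) - 3)*(-2) = -6*(-23 - 3)*(-2) = -6*(-26)*(-2) = -2*(-78)*(-2) = 156*(-2) = -312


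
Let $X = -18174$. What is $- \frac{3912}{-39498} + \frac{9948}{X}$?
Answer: $- \frac{8939706}{19939907} \approx -0.44833$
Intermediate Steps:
$- \frac{3912}{-39498} + \frac{9948}{X} = - \frac{3912}{-39498} + \frac{9948}{-18174} = \left(-3912\right) \left(- \frac{1}{39498}\right) + 9948 \left(- \frac{1}{18174}\right) = \frac{652}{6583} - \frac{1658}{3029} = - \frac{8939706}{19939907}$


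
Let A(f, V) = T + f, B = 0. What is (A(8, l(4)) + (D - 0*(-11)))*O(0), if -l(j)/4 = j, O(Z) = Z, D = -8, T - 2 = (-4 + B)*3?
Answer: 0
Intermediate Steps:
T = -10 (T = 2 + (-4 + 0)*3 = 2 - 4*3 = 2 - 12 = -10)
l(j) = -4*j
A(f, V) = -10 + f
(A(8, l(4)) + (D - 0*(-11)))*O(0) = ((-10 + 8) + (-8 - 0*(-11)))*0 = (-2 + (-8 - 1*0))*0 = (-2 + (-8 + 0))*0 = (-2 - 8)*0 = -10*0 = 0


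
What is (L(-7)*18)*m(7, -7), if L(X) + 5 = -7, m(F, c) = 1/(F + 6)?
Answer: -216/13 ≈ -16.615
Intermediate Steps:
m(F, c) = 1/(6 + F)
L(X) = -12 (L(X) = -5 - 7 = -12)
(L(-7)*18)*m(7, -7) = (-12*18)/(6 + 7) = -216/13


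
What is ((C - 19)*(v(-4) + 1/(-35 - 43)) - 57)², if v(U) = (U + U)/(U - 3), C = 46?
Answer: 23242041/33124 ≈ 701.67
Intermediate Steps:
v(U) = 2*U/(-3 + U) (v(U) = (2*U)/(-3 + U) = 2*U/(-3 + U))
((C - 19)*(v(-4) + 1/(-35 - 43)) - 57)² = ((46 - 19)*(2*(-4)/(-3 - 4) + 1/(-35 - 43)) - 57)² = (27*(2*(-4)/(-7) + 1/(-78)) - 57)² = (27*(2*(-4)*(-⅐) - 1/78) - 57)² = (27*(8/7 - 1/78) - 57)² = (27*(617/546) - 57)² = (5553/182 - 57)² = (-4821/182)² = 23242041/33124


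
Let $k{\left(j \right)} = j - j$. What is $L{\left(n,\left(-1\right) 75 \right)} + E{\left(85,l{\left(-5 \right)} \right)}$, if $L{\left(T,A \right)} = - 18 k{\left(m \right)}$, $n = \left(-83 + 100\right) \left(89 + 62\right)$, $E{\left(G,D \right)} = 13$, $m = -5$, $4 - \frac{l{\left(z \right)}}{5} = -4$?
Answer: $13$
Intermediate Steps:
$l{\left(z \right)} = 40$ ($l{\left(z \right)} = 20 - -20 = 20 + 20 = 40$)
$k{\left(j \right)} = 0$
$n = 2567$ ($n = 17 \cdot 151 = 2567$)
$L{\left(T,A \right)} = 0$ ($L{\left(T,A \right)} = \left(-18\right) 0 = 0$)
$L{\left(n,\left(-1\right) 75 \right)} + E{\left(85,l{\left(-5 \right)} \right)} = 0 + 13 = 13$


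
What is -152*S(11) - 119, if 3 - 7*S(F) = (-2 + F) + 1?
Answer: 33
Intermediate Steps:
S(F) = 4/7 - F/7 (S(F) = 3/7 - ((-2 + F) + 1)/7 = 3/7 - (-1 + F)/7 = 3/7 + (1/7 - F/7) = 4/7 - F/7)
-152*S(11) - 119 = -152*(4/7 - 1/7*11) - 119 = -152*(4/7 - 11/7) - 119 = -152*(-1) - 119 = 152 - 119 = 33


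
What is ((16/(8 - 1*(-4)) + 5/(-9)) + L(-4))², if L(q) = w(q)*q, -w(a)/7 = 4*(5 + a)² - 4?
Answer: 49/81 ≈ 0.60494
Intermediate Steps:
w(a) = 28 - 28*(5 + a)² (w(a) = -7*(4*(5 + a)² - 4) = -7*(-4 + 4*(5 + a)²) = 28 - 28*(5 + a)²)
L(q) = q*(28 - 28*(5 + q)²) (L(q) = (28 - 28*(5 + q)²)*q = q*(28 - 28*(5 + q)²))
((16/(8 - 1*(-4)) + 5/(-9)) + L(-4))² = ((16/(8 - 1*(-4)) + 5/(-9)) - 28*(-4)*(-1 + (5 - 4)²))² = ((16/(8 + 4) + 5*(-⅑)) - 28*(-4)*(-1 + 1²))² = ((16/12 - 5/9) - 28*(-4)*(-1 + 1))² = ((16*(1/12) - 5/9) - 28*(-4)*0)² = ((4/3 - 5/9) + 0)² = (7/9 + 0)² = (7/9)² = 49/81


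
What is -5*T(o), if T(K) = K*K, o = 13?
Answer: -845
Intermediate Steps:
T(K) = K²
-5*T(o) = -5*13² = -5*169 = -845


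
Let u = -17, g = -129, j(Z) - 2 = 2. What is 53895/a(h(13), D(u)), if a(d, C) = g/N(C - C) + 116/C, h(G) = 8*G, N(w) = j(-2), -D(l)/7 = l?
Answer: -25654020/14887 ≈ -1723.3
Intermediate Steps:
j(Z) = 4 (j(Z) = 2 + 2 = 4)
D(l) = -7*l
N(w) = 4
a(d, C) = -129/4 + 116/C
53895/a(h(13), D(u)) = 53895/(-129/4 + 116/((-7*(-17)))) = 53895/(-129/4 + 116/119) = 53895/(-14887/476) = 53895*(-476/14887) = -25654020/14887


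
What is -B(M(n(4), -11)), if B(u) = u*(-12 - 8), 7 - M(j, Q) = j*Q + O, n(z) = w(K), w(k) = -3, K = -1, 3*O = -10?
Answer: -1360/3 ≈ -453.33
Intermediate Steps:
O = -10/3 (O = (1/3)*(-10) = -10/3 ≈ -3.3333)
n(z) = -3
M(j, Q) = 31/3 - Q*j (M(j, Q) = 7 - (j*Q - 10/3) = 7 - (Q*j - 10/3) = 7 - (-10/3 + Q*j) = 7 + (10/3 - Q*j) = 31/3 - Q*j)
B(u) = -20*u (B(u) = u*(-20) = -20*u)
-B(M(n(4), -11)) = -(-20)*(31/3 - 1*(-11)*(-3)) = -(-20)*(31/3 - 33) = -(-20)*(-68)/3 = -1*1360/3 = -1360/3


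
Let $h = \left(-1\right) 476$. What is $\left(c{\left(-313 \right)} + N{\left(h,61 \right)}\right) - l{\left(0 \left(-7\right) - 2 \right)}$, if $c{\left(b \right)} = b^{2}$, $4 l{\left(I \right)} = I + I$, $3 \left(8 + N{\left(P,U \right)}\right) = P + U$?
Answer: $\frac{293471}{3} \approx 97824.0$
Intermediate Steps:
$h = -476$
$N{\left(P,U \right)} = -8 + \frac{P}{3} + \frac{U}{3}$ ($N{\left(P,U \right)} = -8 + \frac{P + U}{3} = -8 + \left(\frac{P}{3} + \frac{U}{3}\right) = -8 + \frac{P}{3} + \frac{U}{3}$)
$l{\left(I \right)} = \frac{I}{2}$ ($l{\left(I \right)} = \frac{I + I}{4} = \frac{2 I}{4} = \frac{I}{2}$)
$\left(c{\left(-313 \right)} + N{\left(h,61 \right)}\right) - l{\left(0 \left(-7\right) - 2 \right)} = \left(\left(-313\right)^{2} + \left(-8 + \frac{1}{3} \left(-476\right) + \frac{1}{3} \cdot 61\right)\right) - \frac{0 \left(-7\right) - 2}{2} = \left(97969 - \frac{439}{3}\right) - \frac{0 - 2}{2} = \left(97969 - \frac{439}{3}\right) - \frac{1}{2} \left(-2\right) = \frac{293468}{3} - -1 = \frac{293468}{3} + 1 = \frac{293471}{3}$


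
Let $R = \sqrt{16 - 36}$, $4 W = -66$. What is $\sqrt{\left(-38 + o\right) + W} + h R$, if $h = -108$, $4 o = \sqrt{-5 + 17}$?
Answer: $\frac{i \sqrt{218 - 2 \sqrt{3}}}{2} - 216 i \sqrt{5} \approx - 475.67 i$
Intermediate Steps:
$W = - \frac{33}{2}$ ($W = \frac{1}{4} \left(-66\right) = - \frac{33}{2} \approx -16.5$)
$o = \frac{\sqrt{3}}{2}$ ($o = \frac{\sqrt{-5 + 17}}{4} = \frac{\sqrt{12}}{4} = \frac{2 \sqrt{3}}{4} = \frac{\sqrt{3}}{2} \approx 0.86602$)
$R = 2 i \sqrt{5}$ ($R = \sqrt{-20} = 2 i \sqrt{5} \approx 4.4721 i$)
$\sqrt{\left(-38 + o\right) + W} + h R = \sqrt{\left(-38 + \frac{\sqrt{3}}{2}\right) - \frac{33}{2}} - 108 \cdot 2 i \sqrt{5} = \sqrt{- \frac{109}{2} + \frac{\sqrt{3}}{2}} - 216 i \sqrt{5}$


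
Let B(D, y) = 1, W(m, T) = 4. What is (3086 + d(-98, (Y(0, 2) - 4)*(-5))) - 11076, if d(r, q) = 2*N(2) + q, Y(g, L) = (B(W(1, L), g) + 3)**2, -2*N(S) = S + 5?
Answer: -8057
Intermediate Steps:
N(S) = -5/2 - S/2 (N(S) = -(S + 5)/2 = -(5 + S)/2 = -5/2 - S/2)
Y(g, L) = 16 (Y(g, L) = (1 + 3)**2 = 4**2 = 16)
d(r, q) = -7 + q (d(r, q) = 2*(-5/2 - 1/2*2) + q = 2*(-5/2 - 1) + q = 2*(-7/2) + q = -7 + q)
(3086 + d(-98, (Y(0, 2) - 4)*(-5))) - 11076 = (3086 + (-7 + (16 - 4)*(-5))) - 11076 = (3086 + (-7 + 12*(-5))) - 11076 = (3086 + (-7 - 60)) - 11076 = (3086 - 67) - 11076 = 3019 - 11076 = -8057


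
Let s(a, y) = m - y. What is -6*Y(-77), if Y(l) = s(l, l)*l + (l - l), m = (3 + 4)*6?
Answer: 54978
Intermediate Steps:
m = 42 (m = 7*6 = 42)
s(a, y) = 42 - y
Y(l) = l*(42 - l) (Y(l) = (42 - l)*l + (l - l) = l*(42 - l) + 0 = l*(42 - l))
-6*Y(-77) = -(-462)*(42 - 1*(-77)) = -(-462)*(42 + 77) = -(-462)*119 = -6*(-9163) = 54978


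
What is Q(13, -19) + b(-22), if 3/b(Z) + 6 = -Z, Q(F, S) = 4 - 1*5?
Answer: -13/16 ≈ -0.81250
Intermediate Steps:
Q(F, S) = -1 (Q(F, S) = 4 - 5 = -1)
b(Z) = 3/(-6 - Z)
Q(13, -19) + b(-22) = -1 - 3/(6 - 22) = -1 - 3/(-16) = -1 - 3*(-1/16) = -1 + 3/16 = -13/16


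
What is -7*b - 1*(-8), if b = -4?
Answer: 36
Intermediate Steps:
-7*b - 1*(-8) = -7*(-4) - 1*(-8) = 28 + 8 = 36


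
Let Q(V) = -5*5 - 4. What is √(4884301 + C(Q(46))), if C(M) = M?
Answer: 4*√305267 ≈ 2210.0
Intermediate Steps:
Q(V) = -29 (Q(V) = -25 - 4 = -29)
√(4884301 + C(Q(46))) = √(4884301 - 29) = √4884272 = 4*√305267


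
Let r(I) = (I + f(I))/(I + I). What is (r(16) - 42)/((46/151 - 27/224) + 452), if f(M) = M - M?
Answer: -1403696/15294675 ≈ -0.091777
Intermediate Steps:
f(M) = 0
r(I) = ½ (r(I) = (I + 0)/(I + I) = I/((2*I)) = I*(1/(2*I)) = ½)
(r(16) - 42)/((46/151 - 27/224) + 452) = (½ - 42)/((46/151 - 27/224) + 452) = -83/(2*((46*(1/151) - 27*1/224) + 452)) = -83/(2*((46/151 - 27/224) + 452)) = -83/(2*(6227/33824 + 452)) = -83/(2*15294675/33824) = -83/2*33824/15294675 = -1403696/15294675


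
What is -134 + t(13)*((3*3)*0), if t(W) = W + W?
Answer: -134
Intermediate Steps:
t(W) = 2*W
-134 + t(13)*((3*3)*0) = -134 + (2*13)*((3*3)*0) = -134 + 26*(9*0) = -134 + 26*0 = -134 + 0 = -134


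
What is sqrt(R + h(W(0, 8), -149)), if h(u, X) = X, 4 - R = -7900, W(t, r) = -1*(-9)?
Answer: sqrt(7755) ≈ 88.063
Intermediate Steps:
W(t, r) = 9
R = 7904 (R = 4 - 1*(-7900) = 4 + 7900 = 7904)
sqrt(R + h(W(0, 8), -149)) = sqrt(7904 - 149) = sqrt(7755)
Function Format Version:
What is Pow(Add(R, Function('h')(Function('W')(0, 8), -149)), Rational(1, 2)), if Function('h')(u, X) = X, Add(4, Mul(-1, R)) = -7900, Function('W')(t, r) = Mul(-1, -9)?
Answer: Pow(7755, Rational(1, 2)) ≈ 88.063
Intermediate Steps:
Function('W')(t, r) = 9
R = 7904 (R = Add(4, Mul(-1, -7900)) = Add(4, 7900) = 7904)
Pow(Add(R, Function('h')(Function('W')(0, 8), -149)), Rational(1, 2)) = Pow(Add(7904, -149), Rational(1, 2)) = Pow(7755, Rational(1, 2))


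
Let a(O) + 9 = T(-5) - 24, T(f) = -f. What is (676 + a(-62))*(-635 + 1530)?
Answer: 579960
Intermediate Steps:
a(O) = -28 (a(O) = -9 + (-1*(-5) - 24) = -9 + (5 - 24) = -9 - 19 = -28)
(676 + a(-62))*(-635 + 1530) = (676 - 28)*(-635 + 1530) = 648*895 = 579960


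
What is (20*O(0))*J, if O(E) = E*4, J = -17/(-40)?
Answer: 0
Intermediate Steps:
J = 17/40 (J = -17*(-1/40) = 17/40 ≈ 0.42500)
O(E) = 4*E
(20*O(0))*J = (20*(4*0))*(17/40) = (20*0)*(17/40) = 0*(17/40) = 0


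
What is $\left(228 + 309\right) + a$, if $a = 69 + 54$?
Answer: $660$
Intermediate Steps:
$a = 123$
$\left(228 + 309\right) + a = \left(228 + 309\right) + 123 = 537 + 123 = 660$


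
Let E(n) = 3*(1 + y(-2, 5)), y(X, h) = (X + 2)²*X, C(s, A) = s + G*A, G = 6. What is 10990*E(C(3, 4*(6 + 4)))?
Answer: 32970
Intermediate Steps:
C(s, A) = s + 6*A
y(X, h) = X*(2 + X)² (y(X, h) = (2 + X)²*X = X*(2 + X)²)
E(n) = 3 (E(n) = 3*(1 - 2*(2 - 2)²) = 3*(1 - 2*0²) = 3*(1 - 2*0) = 3*(1 + 0) = 3*1 = 3)
10990*E(C(3, 4*(6 + 4))) = 10990*3 = 32970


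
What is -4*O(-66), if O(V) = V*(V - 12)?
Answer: -20592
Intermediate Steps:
O(V) = V*(-12 + V)
-4*O(-66) = -(-264)*(-12 - 66) = -(-264)*(-78) = -4*5148 = -20592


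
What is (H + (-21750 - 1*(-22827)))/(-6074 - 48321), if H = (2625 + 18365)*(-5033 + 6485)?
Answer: -30478557/54395 ≈ -560.32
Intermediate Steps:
H = 30477480 (H = 20990*1452 = 30477480)
(H + (-21750 - 1*(-22827)))/(-6074 - 48321) = (30477480 + (-21750 - 1*(-22827)))/(-6074 - 48321) = (30477480 + (-21750 + 22827))/(-54395) = (30477480 + 1077)*(-1/54395) = 30478557*(-1/54395) = -30478557/54395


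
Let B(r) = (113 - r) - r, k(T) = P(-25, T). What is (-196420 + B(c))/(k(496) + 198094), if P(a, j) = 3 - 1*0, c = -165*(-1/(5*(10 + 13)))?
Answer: -4515127/4556231 ≈ -0.99098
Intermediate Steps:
c = 33/23 (c = -165/(23*(-5)) = -165/(-115) = -165*(-1/115) = 33/23 ≈ 1.4348)
P(a, j) = 3 (P(a, j) = 3 + 0 = 3)
k(T) = 3
B(r) = 113 - 2*r
(-196420 + B(c))/(k(496) + 198094) = (-196420 + (113 - 2*33/23))/(3 + 198094) = (-196420 + (113 - 66/23))/198097 = (-196420 + 2533/23)*(1/198097) = -4515127/23*1/198097 = -4515127/4556231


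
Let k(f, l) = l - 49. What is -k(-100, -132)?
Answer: 181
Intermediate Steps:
k(f, l) = -49 + l
-k(-100, -132) = -(-49 - 132) = -1*(-181) = 181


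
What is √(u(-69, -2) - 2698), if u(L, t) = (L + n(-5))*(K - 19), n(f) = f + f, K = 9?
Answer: 6*I*√53 ≈ 43.681*I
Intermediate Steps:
n(f) = 2*f
u(L, t) = 100 - 10*L (u(L, t) = (L + 2*(-5))*(9 - 19) = (L - 10)*(-10) = (-10 + L)*(-10) = 100 - 10*L)
√(u(-69, -2) - 2698) = √((100 - 10*(-69)) - 2698) = √((100 + 690) - 2698) = √(790 - 2698) = √(-1908) = 6*I*√53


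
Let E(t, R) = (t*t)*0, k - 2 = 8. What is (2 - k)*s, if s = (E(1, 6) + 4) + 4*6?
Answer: -224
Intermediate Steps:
k = 10 (k = 2 + 8 = 10)
E(t, R) = 0 (E(t, R) = t**2*0 = 0)
s = 28 (s = (0 + 4) + 4*6 = 4 + 24 = 28)
(2 - k)*s = (2 - 1*10)*28 = (2 - 10)*28 = -8*28 = -224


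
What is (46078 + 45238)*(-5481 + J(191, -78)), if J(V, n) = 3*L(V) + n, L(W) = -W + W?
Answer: -507625644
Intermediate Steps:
L(W) = 0
J(V, n) = n (J(V, n) = 3*0 + n = 0 + n = n)
(46078 + 45238)*(-5481 + J(191, -78)) = (46078 + 45238)*(-5481 - 78) = 91316*(-5559) = -507625644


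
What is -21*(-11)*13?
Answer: 3003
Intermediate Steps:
-21*(-11)*13 = 231*13 = 3003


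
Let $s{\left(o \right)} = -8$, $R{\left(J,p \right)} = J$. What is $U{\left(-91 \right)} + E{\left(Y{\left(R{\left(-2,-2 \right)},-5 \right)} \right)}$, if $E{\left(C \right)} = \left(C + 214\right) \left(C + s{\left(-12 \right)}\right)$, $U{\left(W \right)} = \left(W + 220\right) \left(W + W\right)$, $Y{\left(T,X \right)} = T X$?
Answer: $-23030$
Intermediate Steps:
$U{\left(W \right)} = 2 W \left(220 + W\right)$ ($U{\left(W \right)} = \left(220 + W\right) 2 W = 2 W \left(220 + W\right)$)
$E{\left(C \right)} = \left(-8 + C\right) \left(214 + C\right)$ ($E{\left(C \right)} = \left(C + 214\right) \left(C - 8\right) = \left(214 + C\right) \left(-8 + C\right) = \left(-8 + C\right) \left(214 + C\right)$)
$U{\left(-91 \right)} + E{\left(Y{\left(R{\left(-2,-2 \right)},-5 \right)} \right)} = 2 \left(-91\right) \left(220 - 91\right) + \left(-1712 + \left(\left(-2\right) \left(-5\right)\right)^{2} + 206 \left(\left(-2\right) \left(-5\right)\right)\right) = 2 \left(-91\right) 129 + \left(-1712 + 10^{2} + 206 \cdot 10\right) = -23478 + \left(-1712 + 100 + 2060\right) = -23478 + 448 = -23030$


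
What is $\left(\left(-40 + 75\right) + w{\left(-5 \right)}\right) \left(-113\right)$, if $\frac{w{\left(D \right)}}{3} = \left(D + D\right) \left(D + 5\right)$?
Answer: $-3955$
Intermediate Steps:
$w{\left(D \right)} = 6 D \left(5 + D\right)$ ($w{\left(D \right)} = 3 \left(D + D\right) \left(D + 5\right) = 3 \cdot 2 D \left(5 + D\right) = 6 D \left(5 + D\right)$)
$\left(\left(-40 + 75\right) + w{\left(-5 \right)}\right) \left(-113\right) = \left(\left(-40 + 75\right) + 6 \left(-5\right) \left(5 - 5\right)\right) \left(-113\right) = \left(35 + 6 \left(-5\right) 0\right) \left(-113\right) = \left(35 + 0\right) \left(-113\right) = 35 \left(-113\right) = -3955$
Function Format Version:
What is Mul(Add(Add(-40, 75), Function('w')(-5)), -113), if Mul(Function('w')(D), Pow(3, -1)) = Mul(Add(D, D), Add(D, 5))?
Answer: -3955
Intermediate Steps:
Function('w')(D) = Mul(6, D, Add(5, D)) (Function('w')(D) = Mul(3, Mul(Add(D, D), Add(D, 5))) = Mul(3, Mul(Mul(2, D), Add(5, D))) = Mul(3, Mul(2, D, Add(5, D))) = Mul(6, D, Add(5, D)))
Mul(Add(Add(-40, 75), Function('w')(-5)), -113) = Mul(Add(Add(-40, 75), Mul(6, -5, Add(5, -5))), -113) = Mul(Add(35, Mul(6, -5, 0)), -113) = Mul(Add(35, 0), -113) = Mul(35, -113) = -3955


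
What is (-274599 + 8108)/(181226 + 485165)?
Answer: -266491/666391 ≈ -0.39990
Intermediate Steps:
(-274599 + 8108)/(181226 + 485165) = -266491/666391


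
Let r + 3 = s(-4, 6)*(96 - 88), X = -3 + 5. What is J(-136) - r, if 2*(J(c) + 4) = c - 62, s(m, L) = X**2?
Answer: -132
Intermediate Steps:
X = 2
s(m, L) = 4 (s(m, L) = 2**2 = 4)
r = 29 (r = -3 + 4*(96 - 88) = -3 + 4*8 = -3 + 32 = 29)
J(c) = -35 + c/2 (J(c) = -4 + (c - 62)/2 = -4 + (-62 + c)/2 = -4 + (-31 + c/2) = -35 + c/2)
J(-136) - r = (-35 + (1/2)*(-136)) - 1*29 = (-35 - 68) - 29 = -103 - 29 = -132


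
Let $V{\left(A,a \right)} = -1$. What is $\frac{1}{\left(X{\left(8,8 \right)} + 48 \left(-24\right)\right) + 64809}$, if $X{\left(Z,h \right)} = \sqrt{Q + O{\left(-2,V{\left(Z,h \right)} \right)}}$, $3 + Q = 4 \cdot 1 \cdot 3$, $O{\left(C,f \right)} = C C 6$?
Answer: $\frac{1929}{122794352} - \frac{\sqrt{33}}{4052213616} \approx 1.5708 \cdot 10^{-5}$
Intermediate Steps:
$O{\left(C,f \right)} = 6 C^{2}$ ($O{\left(C,f \right)} = C^{2} \cdot 6 = 6 C^{2}$)
$Q = 9$ ($Q = -3 + 4 \cdot 1 \cdot 3 = -3 + 4 \cdot 3 = -3 + 12 = 9$)
$X{\left(Z,h \right)} = \sqrt{33}$ ($X{\left(Z,h \right)} = \sqrt{9 + 6 \left(-2\right)^{2}} = \sqrt{9 + 6 \cdot 4} = \sqrt{9 + 24} = \sqrt{33}$)
$\frac{1}{\left(X{\left(8,8 \right)} + 48 \left(-24\right)\right) + 64809} = \frac{1}{\left(\sqrt{33} + 48 \left(-24\right)\right) + 64809} = \frac{1}{\left(\sqrt{33} - 1152\right) + 64809} = \frac{1}{\left(-1152 + \sqrt{33}\right) + 64809} = \frac{1}{63657 + \sqrt{33}}$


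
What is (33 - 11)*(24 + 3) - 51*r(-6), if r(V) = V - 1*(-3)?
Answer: 747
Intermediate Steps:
r(V) = 3 + V (r(V) = V + 3 = 3 + V)
(33 - 11)*(24 + 3) - 51*r(-6) = (33 - 11)*(24 + 3) - 51*(3 - 6) = 22*27 - 51*(-3) = 594 + 153 = 747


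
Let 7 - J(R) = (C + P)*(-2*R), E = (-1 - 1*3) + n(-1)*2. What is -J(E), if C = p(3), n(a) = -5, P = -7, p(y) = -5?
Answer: -343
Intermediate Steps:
C = -5
E = -14 (E = (-1 - 1*3) - 5*2 = (-1 - 3) - 10 = -4 - 10 = -14)
J(R) = 7 - 24*R (J(R) = 7 - (-5 - 7)*(-2*R) = 7 - (-12)*(-2*R) = 7 - 24*R)
-J(E) = -(7 - 24*(-14)) = -(7 + 336) = -1*343 = -343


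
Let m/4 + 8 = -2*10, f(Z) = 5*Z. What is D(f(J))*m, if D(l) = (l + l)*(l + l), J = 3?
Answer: -100800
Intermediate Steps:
m = -112 (m = -32 + 4*(-2*10) = -32 + 4*(-20) = -32 - 80 = -112)
D(l) = 4*l**2 (D(l) = (2*l)*(2*l) = 4*l**2)
D(f(J))*m = (4*(5*3)**2)*(-112) = (4*15**2)*(-112) = (4*225)*(-112) = 900*(-112) = -100800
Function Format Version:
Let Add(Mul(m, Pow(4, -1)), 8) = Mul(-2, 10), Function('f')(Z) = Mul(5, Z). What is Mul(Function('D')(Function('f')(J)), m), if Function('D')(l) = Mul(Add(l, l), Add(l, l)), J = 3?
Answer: -100800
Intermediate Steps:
m = -112 (m = Add(-32, Mul(4, Mul(-2, 10))) = Add(-32, Mul(4, -20)) = Add(-32, -80) = -112)
Function('D')(l) = Mul(4, Pow(l, 2)) (Function('D')(l) = Mul(Mul(2, l), Mul(2, l)) = Mul(4, Pow(l, 2)))
Mul(Function('D')(Function('f')(J)), m) = Mul(Mul(4, Pow(Mul(5, 3), 2)), -112) = Mul(Mul(4, Pow(15, 2)), -112) = Mul(Mul(4, 225), -112) = Mul(900, -112) = -100800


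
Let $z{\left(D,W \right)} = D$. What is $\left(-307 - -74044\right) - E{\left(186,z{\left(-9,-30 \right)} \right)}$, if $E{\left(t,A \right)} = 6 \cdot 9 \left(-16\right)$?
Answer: $74601$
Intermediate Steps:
$E{\left(t,A \right)} = -864$ ($E{\left(t,A \right)} = 6 \left(-144\right) = -864$)
$\left(-307 - -74044\right) - E{\left(186,z{\left(-9,-30 \right)} \right)} = \left(-307 - -74044\right) - -864 = \left(-307 + 74044\right) + 864 = 73737 + 864 = 74601$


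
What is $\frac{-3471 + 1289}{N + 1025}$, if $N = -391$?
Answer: $- \frac{1091}{317} \approx -3.4416$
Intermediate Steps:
$\frac{-3471 + 1289}{N + 1025} = \frac{-3471 + 1289}{-391 + 1025} = - \frac{2182}{634} = \left(-2182\right) \frac{1}{634} = - \frac{1091}{317}$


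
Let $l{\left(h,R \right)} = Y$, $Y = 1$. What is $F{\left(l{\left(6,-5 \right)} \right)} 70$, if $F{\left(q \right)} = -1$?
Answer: $-70$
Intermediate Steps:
$l{\left(h,R \right)} = 1$
$F{\left(l{\left(6,-5 \right)} \right)} 70 = \left(-1\right) 70 = -70$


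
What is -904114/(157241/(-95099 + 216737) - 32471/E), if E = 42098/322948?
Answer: 23864492264844/6574966585219 ≈ 3.6296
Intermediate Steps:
E = 21049/161474 (E = 42098*(1/322948) = 21049/161474 ≈ 0.13036)
-904114/(157241/(-95099 + 216737) - 32471/E) = -904114/(157241/(-95099 + 216737) - 32471/21049/161474) = -904114/(157241/121638 - 32471*161474/21049) = -904114/(157241*(1/121638) - 5243222254/21049) = -904114/(157241/121638 - 5243222254/21049) = -904114/(-6574966585219/26395446) = -904114*(-26395446/6574966585219) = 23864492264844/6574966585219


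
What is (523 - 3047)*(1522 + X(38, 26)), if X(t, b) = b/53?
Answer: -203666608/53 ≈ -3.8428e+6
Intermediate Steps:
X(t, b) = b/53 (X(t, b) = b*(1/53) = b/53)
(523 - 3047)*(1522 + X(38, 26)) = (523 - 3047)*(1522 + (1/53)*26) = -2524*(1522 + 26/53) = -2524*80692/53 = -203666608/53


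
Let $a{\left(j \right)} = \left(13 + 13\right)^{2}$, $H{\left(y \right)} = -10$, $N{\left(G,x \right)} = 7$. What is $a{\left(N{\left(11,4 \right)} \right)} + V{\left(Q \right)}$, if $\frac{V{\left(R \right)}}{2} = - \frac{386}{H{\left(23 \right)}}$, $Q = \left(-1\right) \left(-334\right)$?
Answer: $\frac{3766}{5} \approx 753.2$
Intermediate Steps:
$Q = 334$
$V{\left(R \right)} = \frac{386}{5}$ ($V{\left(R \right)} = 2 \left(- \frac{386}{-10}\right) = 2 \left(\left(-386\right) \left(- \frac{1}{10}\right)\right) = 2 \cdot \frac{193}{5} = \frac{386}{5}$)
$a{\left(j \right)} = 676$ ($a{\left(j \right)} = 26^{2} = 676$)
$a{\left(N{\left(11,4 \right)} \right)} + V{\left(Q \right)} = 676 + \frac{386}{5} = \frac{3766}{5}$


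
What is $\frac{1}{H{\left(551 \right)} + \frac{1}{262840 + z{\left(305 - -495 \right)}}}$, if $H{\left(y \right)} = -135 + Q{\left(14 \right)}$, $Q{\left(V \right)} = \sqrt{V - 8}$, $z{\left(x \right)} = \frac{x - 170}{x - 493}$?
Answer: $- \frac{879022933190912930}{118629024949451662249} - \frac{6511281170100100 \sqrt{6}}{118629024949451662249} \approx -0.0075443$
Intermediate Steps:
$z{\left(x \right)} = \frac{-170 + x}{-493 + x}$
$Q{\left(V \right)} = \sqrt{-8 + V}$
$H{\left(y \right)} = -135 + \sqrt{6}$ ($H{\left(y \right)} = -135 + \sqrt{-8 + 14} = -135 + \sqrt{6}$)
$\frac{1}{H{\left(551 \right)} + \frac{1}{262840 + z{\left(305 - -495 \right)}}} = \frac{1}{\left(-135 + \sqrt{6}\right) + \frac{1}{262840 + \frac{-170 + \left(305 - -495\right)}{-493 + \left(305 - -495\right)}}} = \frac{1}{\left(-135 + \sqrt{6}\right) + \frac{1}{262840 + \frac{-170 + \left(305 + 495\right)}{-493 + \left(305 + 495\right)}}} = \frac{1}{\left(-135 + \sqrt{6}\right) + \frac{1}{262840 + \frac{-170 + 800}{-493 + 800}}} = \frac{1}{\left(-135 + \sqrt{6}\right) + \frac{1}{262840 + \frac{1}{307} \cdot 630}} = \frac{1}{\left(-135 + \sqrt{6}\right) + \frac{1}{262840 + \frac{630}{307}}} = \frac{1}{\left(-135 + \sqrt{6}\right) + \frac{1}{\frac{80692510}{307}}} = \frac{1}{\left(-135 + \sqrt{6}\right) + \frac{307}{80692510}} = \frac{1}{- \frac{10893488543}{80692510} + \sqrt{6}}$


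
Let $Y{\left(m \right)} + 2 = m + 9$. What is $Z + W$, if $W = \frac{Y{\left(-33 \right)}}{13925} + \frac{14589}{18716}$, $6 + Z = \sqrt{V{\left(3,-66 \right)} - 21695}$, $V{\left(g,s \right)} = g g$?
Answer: $- \frac{1361056591}{260620300} + i \sqrt{21686} \approx -5.2224 + 147.26 i$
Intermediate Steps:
$V{\left(g,s \right)} = g^{2}$
$Z = -6 + i \sqrt{21686}$ ($Z = -6 + \sqrt{3^{2} - 21695} = -6 + \sqrt{9 - 21695} = -6 + \sqrt{-21686} = -6 + i \sqrt{21686} \approx -6.0 + 147.26 i$)
$Y{\left(m \right)} = 7 + m$ ($Y{\left(m \right)} = -2 + \left(m + 9\right) = -2 + \left(9 + m\right) = 7 + m$)
$W = \frac{202665209}{260620300}$ ($W = \frac{7 - 33}{13925} + \frac{14589}{18716} = \left(-26\right) \frac{1}{13925} + 14589 \cdot \frac{1}{18716} = - \frac{26}{13925} + \frac{14589}{18716} = \frac{202665209}{260620300} \approx 0.77763$)
$Z + W = \left(-6 + i \sqrt{21686}\right) + \frac{202665209}{260620300} = - \frac{1361056591}{260620300} + i \sqrt{21686}$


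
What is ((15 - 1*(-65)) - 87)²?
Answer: 49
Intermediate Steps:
((15 - 1*(-65)) - 87)² = ((15 + 65) - 87)² = (80 - 87)² = (-7)² = 49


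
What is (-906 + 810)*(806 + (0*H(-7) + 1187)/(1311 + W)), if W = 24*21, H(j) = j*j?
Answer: -46850464/605 ≈ -77439.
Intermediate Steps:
H(j) = j²
W = 504
(-906 + 810)*(806 + (0*H(-7) + 1187)/(1311 + W)) = (-906 + 810)*(806 + (0*(-7)² + 1187)/(1311 + 504)) = -96*(806 + (0*49 + 1187)/1815) = -96*(806 + (0 + 1187)*(1/1815)) = -96*(806 + 1187*(1/1815)) = -96*(806 + 1187/1815) = -96*1464077/1815 = -46850464/605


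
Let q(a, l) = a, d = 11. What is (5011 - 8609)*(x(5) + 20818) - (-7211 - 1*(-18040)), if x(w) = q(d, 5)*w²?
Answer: -75903443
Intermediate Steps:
x(w) = 11*w²
(5011 - 8609)*(x(5) + 20818) - (-7211 - 1*(-18040)) = (5011 - 8609)*(11*5² + 20818) - (-7211 - 1*(-18040)) = -3598*(11*25 + 20818) - (-7211 + 18040) = -3598*(275 + 20818) - 1*10829 = -3598*21093 - 10829 = -75892614 - 10829 = -75903443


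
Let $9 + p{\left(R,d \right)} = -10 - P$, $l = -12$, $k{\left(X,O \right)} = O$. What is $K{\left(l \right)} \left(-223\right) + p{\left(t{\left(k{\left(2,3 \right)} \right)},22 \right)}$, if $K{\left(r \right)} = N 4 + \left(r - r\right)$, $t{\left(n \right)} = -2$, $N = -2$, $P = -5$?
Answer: $1770$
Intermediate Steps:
$K{\left(r \right)} = -8$ ($K{\left(r \right)} = \left(-2\right) 4 + \left(r - r\right) = -8 + 0 = -8$)
$p{\left(R,d \right)} = -14$ ($p{\left(R,d \right)} = -9 - 5 = -14$)
$K{\left(l \right)} \left(-223\right) + p{\left(t{\left(k{\left(2,3 \right)} \right)},22 \right)} = \left(-8\right) \left(-223\right) - 14 = 1784 - 14 = 1770$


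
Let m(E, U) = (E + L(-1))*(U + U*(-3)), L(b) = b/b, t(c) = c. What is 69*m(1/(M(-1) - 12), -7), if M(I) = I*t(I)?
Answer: 9660/11 ≈ 878.18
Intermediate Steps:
M(I) = I² (M(I) = I*I = I²)
L(b) = 1
m(E, U) = -2*U*(1 + E) (m(E, U) = (E + 1)*(U + U*(-3)) = (1 + E)*(U - 3*U) = (1 + E)*(-2*U) = -2*U*(1 + E))
69*m(1/(M(-1) - 12), -7) = 69*(-2*(-7)*(1 + 1/((-1)² - 12))) = 69*(-2*(-7)*(1 + 1/(1 - 12))) = 69*(-2*(-7)*(1 + 1/(-11))) = 69*(-2*(-7)*(1 - 1/11)) = 69*(-2*(-7)*10/11) = 69*(140/11) = 9660/11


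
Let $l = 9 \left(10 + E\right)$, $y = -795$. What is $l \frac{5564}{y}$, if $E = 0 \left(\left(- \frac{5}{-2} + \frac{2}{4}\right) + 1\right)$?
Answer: $- \frac{33384}{53} \approx -629.89$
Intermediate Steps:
$E = 0$ ($E = 0 \left(\left(\left(-5\right) \left(- \frac{1}{2}\right) + 2 \cdot \frac{1}{4}\right) + 1\right) = 0 \left(\left(\frac{5}{2} + \frac{1}{2}\right) + 1\right) = 0 \left(3 + 1\right) = 0 \cdot 4 = 0$)
$l = 90$ ($l = 9 \left(10 + 0\right) = 9 \cdot 10 = 90$)
$l \frac{5564}{y} = 90 \frac{5564}{-795} = 90 \cdot 5564 \left(- \frac{1}{795}\right) = 90 \left(- \frac{5564}{795}\right) = - \frac{33384}{53}$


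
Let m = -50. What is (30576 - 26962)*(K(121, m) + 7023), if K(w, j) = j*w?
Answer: 3516422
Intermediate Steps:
(30576 - 26962)*(K(121, m) + 7023) = (30576 - 26962)*(-50*121 + 7023) = 3614*(-6050 + 7023) = 3614*973 = 3516422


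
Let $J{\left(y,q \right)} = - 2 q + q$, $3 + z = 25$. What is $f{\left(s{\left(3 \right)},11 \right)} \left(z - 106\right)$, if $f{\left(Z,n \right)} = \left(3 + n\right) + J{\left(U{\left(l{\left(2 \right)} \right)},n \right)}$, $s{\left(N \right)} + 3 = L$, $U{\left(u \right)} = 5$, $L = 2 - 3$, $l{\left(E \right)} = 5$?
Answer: $-252$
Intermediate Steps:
$z = 22$ ($z = -3 + 25 = 22$)
$L = -1$
$s{\left(N \right)} = -4$ ($s{\left(N \right)} = -3 - 1 = -4$)
$J{\left(y,q \right)} = - q$
$f{\left(Z,n \right)} = 3$ ($f{\left(Z,n \right)} = \left(3 + n\right) - n = 3$)
$f{\left(s{\left(3 \right)},11 \right)} \left(z - 106\right) = 3 \left(22 - 106\right) = 3 \left(-84\right) = -252$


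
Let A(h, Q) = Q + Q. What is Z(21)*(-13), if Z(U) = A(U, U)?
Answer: -546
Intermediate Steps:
A(h, Q) = 2*Q
Z(U) = 2*U
Z(21)*(-13) = (2*21)*(-13) = 42*(-13) = -546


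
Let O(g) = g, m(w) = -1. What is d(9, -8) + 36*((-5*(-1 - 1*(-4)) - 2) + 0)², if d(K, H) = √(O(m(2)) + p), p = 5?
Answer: 10406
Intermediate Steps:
d(K, H) = 2 (d(K, H) = √(-1 + 5) = √4 = 2)
d(9, -8) + 36*((-5*(-1 - 1*(-4)) - 2) + 0)² = 2 + 36*((-5*(-1 - 1*(-4)) - 2) + 0)² = 2 + 36*((-5*(-1 + 4) - 2) + 0)² = 2 + 36*((-5*3 - 2) + 0)² = 2 + 36*((-15 - 2) + 0)² = 2 + 36*(-17 + 0)² = 2 + 36*(-17)² = 2 + 36*289 = 2 + 10404 = 10406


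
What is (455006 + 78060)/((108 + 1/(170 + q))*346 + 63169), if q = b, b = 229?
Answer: 212693334/40114609 ≈ 5.3021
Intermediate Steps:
q = 229
(455006 + 78060)/((108 + 1/(170 + q))*346 + 63169) = (455006 + 78060)/((108 + 1/(170 + 229))*346 + 63169) = 533066/((108 + 1/399)*346 + 63169) = 533066/((43093/399)*346 + 63169) = 533066/(14910178/399 + 63169) = 533066/(40114609/399) = 533066*(399/40114609) = 212693334/40114609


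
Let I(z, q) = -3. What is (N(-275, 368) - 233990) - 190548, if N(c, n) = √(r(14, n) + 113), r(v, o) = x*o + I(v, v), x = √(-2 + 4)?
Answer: -424538 + √(110 + 368*√2) ≈ -4.2451e+5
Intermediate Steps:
x = √2 ≈ 1.4142
r(v, o) = -3 + o*√2 (r(v, o) = √2*o - 3 = o*√2 - 3 = -3 + o*√2)
N(c, n) = √(110 + n*√2) (N(c, n) = √((-3 + n*√2) + 113) = √(110 + n*√2))
(N(-275, 368) - 233990) - 190548 = (√(110 + 368*√2) - 233990) - 190548 = (-233990 + √(110 + 368*√2)) - 190548 = -424538 + √(110 + 368*√2)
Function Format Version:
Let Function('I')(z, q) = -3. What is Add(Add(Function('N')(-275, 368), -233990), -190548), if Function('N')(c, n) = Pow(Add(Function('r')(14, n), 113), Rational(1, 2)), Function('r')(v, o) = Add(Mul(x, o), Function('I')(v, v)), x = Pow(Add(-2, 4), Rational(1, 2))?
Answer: Add(-424538, Pow(Add(110, Mul(368, Pow(2, Rational(1, 2)))), Rational(1, 2))) ≈ -4.2451e+5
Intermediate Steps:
x = Pow(2, Rational(1, 2)) ≈ 1.4142
Function('r')(v, o) = Add(-3, Mul(o, Pow(2, Rational(1, 2)))) (Function('r')(v, o) = Add(Mul(Pow(2, Rational(1, 2)), o), -3) = Add(Mul(o, Pow(2, Rational(1, 2))), -3) = Add(-3, Mul(o, Pow(2, Rational(1, 2)))))
Function('N')(c, n) = Pow(Add(110, Mul(n, Pow(2, Rational(1, 2)))), Rational(1, 2)) (Function('N')(c, n) = Pow(Add(Add(-3, Mul(n, Pow(2, Rational(1, 2)))), 113), Rational(1, 2)) = Pow(Add(110, Mul(n, Pow(2, Rational(1, 2)))), Rational(1, 2)))
Add(Add(Function('N')(-275, 368), -233990), -190548) = Add(Add(Pow(Add(110, Mul(368, Pow(2, Rational(1, 2)))), Rational(1, 2)), -233990), -190548) = Add(Add(-233990, Pow(Add(110, Mul(368, Pow(2, Rational(1, 2)))), Rational(1, 2))), -190548) = Add(-424538, Pow(Add(110, Mul(368, Pow(2, Rational(1, 2)))), Rational(1, 2)))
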